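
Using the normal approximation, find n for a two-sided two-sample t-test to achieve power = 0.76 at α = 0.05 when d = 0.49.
n = 60 per group

Sample size formula (two-sample t-test, normal approximation):
n = 2 · ((z_{α/2} + z_β) / d)²

z_{α/2} = 1.960 (for α = 0.05, two-sided)
z_β = 0.706 (for power = 0.76)
d = 0.49

n = 2 · ((1.960 + 0.706) / 0.49)²
n = 2 · (5.441)²
n ≈ 59.21
Round up to the next whole number: n = 60 per group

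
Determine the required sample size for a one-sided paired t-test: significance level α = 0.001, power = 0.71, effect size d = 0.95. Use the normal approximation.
n = 15 pairs

Sample size formula (paired t-test, normal approximation):
n = ((z_α + z_β) / d)²

z_α = 3.090 (for α = 0.001, one-sided)
z_β = 0.553 (for power = 0.71)
d = 0.95

n = ((3.090 + 0.553) / 0.95)²
n = (3.835)²
n ≈ 14.71
Round up to the next whole number: n = 15 pairs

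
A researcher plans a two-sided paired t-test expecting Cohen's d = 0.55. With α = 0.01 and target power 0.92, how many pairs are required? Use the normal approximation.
n = 53 pairs

Sample size formula (paired t-test, normal approximation):
n = ((z_{α/2} + z_β) / d)²

z_{α/2} = 2.576 (for α = 0.01, two-sided)
z_β = 1.405 (for power = 0.92)
d = 0.55

n = ((2.576 + 1.405) / 0.55)²
n = (7.238)²
n ≈ 52.39
Round up to the next whole number: n = 53 pairs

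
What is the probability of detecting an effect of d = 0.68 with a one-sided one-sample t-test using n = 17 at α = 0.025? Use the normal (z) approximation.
Power ≈ 0.80

Power calculation (one-sample t-test, normal approximation):
z_β = d · √n - z_α
z_β = 0.68 · √17 - 1.960
z_β = 0.68 · 4.123 - 1.960
z_β = 0.844

Power = Φ(z_β) = Φ(0.844) ≈ 0.801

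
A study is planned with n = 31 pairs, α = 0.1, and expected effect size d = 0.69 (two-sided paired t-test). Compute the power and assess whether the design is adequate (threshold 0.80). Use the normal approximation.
Power ≈ 0.99; the study is adequately powered (power ≥ 0.80)

Power calculation (paired t-test, normal approximation):
z_β = d · √n - z_{α/2}
z_β = 0.69 · √31 - 1.645
z_β = 0.69 · 5.568 - 1.645
z_β = 2.197

Power = Φ(z_β) = Φ(2.197) ≈ 0.986

Effect size d = 0.69 is medium by Cohen's convention (0.2/0.5/0.8).

Threshold: power ≥ 0.80 is conventionally adequate.
Power ≈ 0.99 → the study is adequately powered (power ≥ 0.80).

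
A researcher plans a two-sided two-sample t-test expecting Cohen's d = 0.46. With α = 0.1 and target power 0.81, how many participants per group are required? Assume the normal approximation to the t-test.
n = 61 per group

Sample size formula (two-sample t-test, normal approximation):
n = 2 · ((z_{α/2} + z_β) / d)²

z_{α/2} = 1.645 (for α = 0.1, two-sided)
z_β = 0.878 (for power = 0.81)
d = 0.46

n = 2 · ((1.645 + 0.878) / 0.46)²
n = 2 · (5.485)²
n ≈ 60.17
Round up to the next whole number: n = 61 per group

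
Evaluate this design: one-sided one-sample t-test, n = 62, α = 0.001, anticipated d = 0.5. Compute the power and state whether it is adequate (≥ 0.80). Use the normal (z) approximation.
Power ≈ 0.80; the study is adequately powered (power ≥ 0.80)

Power calculation (one-sample t-test, normal approximation):
z_β = d · √n - z_α
z_β = 0.5 · √62 - 3.090
z_β = 0.5 · 7.874 - 3.090
z_β = 0.847

Power = Φ(z_β) = Φ(0.847) ≈ 0.801

Effect size d = 0.5 is medium by Cohen's convention (0.2/0.5/0.8).

Threshold: power ≥ 0.80 is conventionally adequate.
Power ≈ 0.80 → the study is adequately powered (power ≥ 0.80).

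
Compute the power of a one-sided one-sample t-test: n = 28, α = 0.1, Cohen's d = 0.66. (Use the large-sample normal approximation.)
Power ≈ 0.99

Power calculation (one-sample t-test, normal approximation):
z_β = d · √n - z_α
z_β = 0.66 · √28 - 1.282
z_β = 0.66 · 5.292 - 1.282
z_β = 2.211

Power = Φ(z_β) = Φ(2.211) ≈ 0.986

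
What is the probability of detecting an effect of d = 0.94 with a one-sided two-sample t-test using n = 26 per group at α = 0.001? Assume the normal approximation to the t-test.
Power ≈ 0.62

Power calculation (two-sample t-test, normal approximation):
z_β = d · √(n/2) - z_α
z_β = 0.94 · √(26/2) - 3.090
z_β = 0.94 · 3.606 - 3.090
z_β = 0.299

Power = Φ(z_β) = Φ(0.299) ≈ 0.618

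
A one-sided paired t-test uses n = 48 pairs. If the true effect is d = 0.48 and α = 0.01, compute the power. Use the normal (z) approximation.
Power ≈ 0.84

Power calculation (paired t-test, normal approximation):
z_β = d · √n - z_α
z_β = 0.48 · √48 - 2.326
z_β = 0.48 · 6.928 - 2.326
z_β = 0.999

Power = Φ(z_β) = Φ(0.999) ≈ 0.841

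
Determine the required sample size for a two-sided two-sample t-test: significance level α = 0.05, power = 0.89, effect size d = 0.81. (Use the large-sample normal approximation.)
n = 31 per group

Sample size formula (two-sample t-test, normal approximation):
n = 2 · ((z_{α/2} + z_β) / d)²

z_{α/2} = 1.960 (for α = 0.05, two-sided)
z_β = 1.227 (for power = 0.89)
d = 0.81

n = 2 · ((1.960 + 1.227) / 0.81)²
n = 2 · (3.935)²
n ≈ 30.97
Round up to the next whole number: n = 31 per group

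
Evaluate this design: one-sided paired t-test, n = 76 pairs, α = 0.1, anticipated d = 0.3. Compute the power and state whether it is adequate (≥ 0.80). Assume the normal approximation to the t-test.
Power ≈ 0.91; the study is adequately powered (power ≥ 0.80)

Power calculation (paired t-test, normal approximation):
z_β = d · √n - z_α
z_β = 0.3 · √76 - 1.282
z_β = 0.3 · 8.718 - 1.282
z_β = 1.334

Power = Φ(z_β) = Φ(1.334) ≈ 0.909

Effect size d = 0.3 is small by Cohen's convention (0.2/0.5/0.8).

Threshold: power ≥ 0.80 is conventionally adequate.
Power ≈ 0.91 → the study is adequately powered (power ≥ 0.80).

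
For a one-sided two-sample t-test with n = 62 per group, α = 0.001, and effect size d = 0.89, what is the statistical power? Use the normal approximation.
Power ≈ 0.97

Power calculation (two-sample t-test, normal approximation):
z_β = d · √(n/2) - z_α
z_β = 0.89 · √(62/2) - 3.090
z_β = 0.89 · 5.568 - 3.090
z_β = 1.865

Power = Φ(z_β) = Φ(1.865) ≈ 0.969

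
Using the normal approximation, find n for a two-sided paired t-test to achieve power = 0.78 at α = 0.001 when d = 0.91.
n = 20 pairs

Sample size formula (paired t-test, normal approximation):
n = ((z_{α/2} + z_β) / d)²

z_{α/2} = 3.291 (for α = 0.001, two-sided)
z_β = 0.772 (for power = 0.78)
d = 0.91

n = ((3.291 + 0.772) / 0.91)²
n = (4.465)²
n ≈ 19.94
Round up to the next whole number: n = 20 pairs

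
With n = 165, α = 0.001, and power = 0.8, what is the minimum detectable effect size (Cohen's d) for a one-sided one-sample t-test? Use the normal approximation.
d ≈ 0.31

Minimum detectable effect (one-sample t-test, normal approximation):
d = (z_α + z_β) / √n
d = (3.090 + 0.842) / √165
d = 3.932 / 12.845
d ≈ 0.31

By Cohen's convention (0.2 small / 0.5 medium / 0.8 large): small effect.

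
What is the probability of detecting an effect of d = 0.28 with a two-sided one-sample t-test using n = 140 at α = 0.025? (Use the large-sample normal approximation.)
Power ≈ 0.86

Power calculation (one-sample t-test, normal approximation):
z_β = d · √n - z_{α/2}
z_β = 0.28 · √140 - 2.241
z_β = 0.28 · 11.832 - 2.241
z_β = 1.072

Power = Φ(z_β) = Φ(1.072) ≈ 0.858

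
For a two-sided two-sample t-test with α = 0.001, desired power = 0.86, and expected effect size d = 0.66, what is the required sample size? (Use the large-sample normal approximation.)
n = 88 per group

Sample size formula (two-sample t-test, normal approximation):
n = 2 · ((z_{α/2} + z_β) / d)²

z_{α/2} = 3.291 (for α = 0.001, two-sided)
z_β = 1.080 (for power = 0.86)
d = 0.66

n = 2 · ((3.291 + 1.080) / 0.66)²
n = 2 · (6.623)²
n ≈ 87.73
Round up to the next whole number: n = 88 per group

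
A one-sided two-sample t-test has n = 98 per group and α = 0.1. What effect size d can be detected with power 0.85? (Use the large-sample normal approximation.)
d ≈ 0.33

Minimum detectable effect (two-sample t-test, normal approximation):
d = (z_α + z_β) / √(n/2)
d = (1.282 + 1.036) / √(98/2)
d = 2.318 / 7.000
d ≈ 0.33

By Cohen's convention (0.2 small / 0.5 medium / 0.8 large): small effect.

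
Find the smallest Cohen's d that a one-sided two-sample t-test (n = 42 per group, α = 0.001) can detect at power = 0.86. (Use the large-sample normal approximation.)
d ≈ 0.91

Minimum detectable effect (two-sample t-test, normal approximation):
d = (z_α + z_β) / √(n/2)
d = (3.090 + 1.080) / √(42/2)
d = 4.171 / 4.583
d ≈ 0.91

By Cohen's convention (0.2 small / 0.5 medium / 0.8 large): large effect.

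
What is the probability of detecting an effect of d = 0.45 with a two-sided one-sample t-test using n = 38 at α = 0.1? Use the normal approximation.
Power ≈ 0.87

Power calculation (one-sample t-test, normal approximation):
z_β = d · √n - z_{α/2}
z_β = 0.45 · √38 - 1.645
z_β = 0.45 · 6.164 - 1.645
z_β = 1.129

Power = Φ(z_β) = Φ(1.129) ≈ 0.871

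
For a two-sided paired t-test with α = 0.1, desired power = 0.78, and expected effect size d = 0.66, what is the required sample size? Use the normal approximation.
n = 14 pairs

Sample size formula (paired t-test, normal approximation):
n = ((z_{α/2} + z_β) / d)²

z_{α/2} = 1.645 (for α = 0.1, two-sided)
z_β = 0.772 (for power = 0.78)
d = 0.66

n = ((1.645 + 0.772) / 0.66)²
n = (3.662)²
n ≈ 13.41
Round up to the next whole number: n = 14 pairs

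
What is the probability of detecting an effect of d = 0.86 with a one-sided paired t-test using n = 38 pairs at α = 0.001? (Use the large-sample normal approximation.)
Power ≈ 0.99

Power calculation (paired t-test, normal approximation):
z_β = d · √n - z_α
z_β = 0.86 · √38 - 3.090
z_β = 0.86 · 6.164 - 3.090
z_β = 2.211

Power = Φ(z_β) = Φ(2.211) ≈ 0.986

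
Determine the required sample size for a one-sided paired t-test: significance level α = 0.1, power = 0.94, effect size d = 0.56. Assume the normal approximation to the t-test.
n = 26 pairs

Sample size formula (paired t-test, normal approximation):
n = ((z_α + z_β) / d)²

z_α = 1.282 (for α = 0.1, one-sided)
z_β = 1.555 (for power = 0.94)
d = 0.56

n = ((1.282 + 1.555) / 0.56)²
n = (5.066)²
n ≈ 25.66
Round up to the next whole number: n = 26 pairs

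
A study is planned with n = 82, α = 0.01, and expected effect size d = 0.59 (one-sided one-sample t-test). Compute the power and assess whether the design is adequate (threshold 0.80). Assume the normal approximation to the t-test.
Power ≈ 1.00; the study is adequately powered (power ≥ 0.80)

Power calculation (one-sample t-test, normal approximation):
z_β = d · √n - z_α
z_β = 0.59 · √82 - 2.326
z_β = 0.59 · 9.055 - 2.326
z_β = 3.016

Power = Φ(z_β) = Φ(3.016) ≈ 0.999

Effect size d = 0.59 is medium by Cohen's convention (0.2/0.5/0.8).

Threshold: power ≥ 0.80 is conventionally adequate.
Power ≈ 1.00 → the study is adequately powered (power ≥ 0.80).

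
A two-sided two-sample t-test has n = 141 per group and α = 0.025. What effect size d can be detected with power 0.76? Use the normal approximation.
d ≈ 0.35

Minimum detectable effect (two-sample t-test, normal approximation):
d = (z_{α/2} + z_β) / √(n/2)
d = (2.241 + 0.706) / √(141/2)
d = 2.948 / 8.396
d ≈ 0.35

By Cohen's convention (0.2 small / 0.5 medium / 0.8 large): small effect.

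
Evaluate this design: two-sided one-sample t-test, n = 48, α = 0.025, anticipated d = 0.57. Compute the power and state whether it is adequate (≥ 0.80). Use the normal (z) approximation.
Power ≈ 0.96; the study is adequately powered (power ≥ 0.80)

Power calculation (one-sample t-test, normal approximation):
z_β = d · √n - z_{α/2}
z_β = 0.57 · √48 - 2.241
z_β = 0.57 · 6.928 - 2.241
z_β = 1.708

Power = Φ(z_β) = Φ(1.708) ≈ 0.956

Effect size d = 0.57 is medium by Cohen's convention (0.2/0.5/0.8).

Threshold: power ≥ 0.80 is conventionally adequate.
Power ≈ 0.96 → the study is adequately powered (power ≥ 0.80).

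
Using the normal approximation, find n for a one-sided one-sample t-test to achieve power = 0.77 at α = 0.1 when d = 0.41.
n = 25

Sample size formula (one-sample t-test, normal approximation):
n = ((z_α + z_β) / d)²

z_α = 1.282 (for α = 0.1, one-sided)
z_β = 0.739 (for power = 0.77)
d = 0.41

n = ((1.282 + 0.739) / 0.41)²
n = (4.929)²
n ≈ 24.30
Round up to the next whole number: n = 25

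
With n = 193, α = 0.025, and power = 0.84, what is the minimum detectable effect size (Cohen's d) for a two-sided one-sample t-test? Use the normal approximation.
d ≈ 0.23

Minimum detectable effect (one-sample t-test, normal approximation):
d = (z_{α/2} + z_β) / √n
d = (2.241 + 0.994) / √193
d = 3.236 / 13.892
d ≈ 0.23

By Cohen's convention (0.2 small / 0.5 medium / 0.8 large): small effect.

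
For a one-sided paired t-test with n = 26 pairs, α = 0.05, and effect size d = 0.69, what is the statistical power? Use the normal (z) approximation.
Power ≈ 0.97

Power calculation (paired t-test, normal approximation):
z_β = d · √n - z_α
z_β = 0.69 · √26 - 1.645
z_β = 0.69 · 5.099 - 1.645
z_β = 1.873

Power = Φ(z_β) = Φ(1.873) ≈ 0.969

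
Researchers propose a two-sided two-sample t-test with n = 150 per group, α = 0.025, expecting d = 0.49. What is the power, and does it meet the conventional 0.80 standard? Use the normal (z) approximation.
Power ≈ 0.98; the study is adequately powered (power ≥ 0.80)

Power calculation (two-sample t-test, normal approximation):
z_β = d · √(n/2) - z_{α/2}
z_β = 0.49 · √(150/2) - 2.241
z_β = 0.49 · 8.660 - 2.241
z_β = 2.002

Power = Φ(z_β) = Φ(2.002) ≈ 0.977

Effect size d = 0.49 is small by Cohen's convention (0.2/0.5/0.8).

Threshold: power ≥ 0.80 is conventionally adequate.
Power ≈ 0.98 → the study is adequately powered (power ≥ 0.80).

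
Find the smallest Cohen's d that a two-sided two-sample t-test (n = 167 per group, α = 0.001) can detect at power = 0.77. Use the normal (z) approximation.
d ≈ 0.44

Minimum detectable effect (two-sample t-test, normal approximation):
d = (z_{α/2} + z_β) / √(n/2)
d = (3.291 + 0.739) / √(167/2)
d = 4.029 / 9.138
d ≈ 0.44

By Cohen's convention (0.2 small / 0.5 medium / 0.8 large): small effect.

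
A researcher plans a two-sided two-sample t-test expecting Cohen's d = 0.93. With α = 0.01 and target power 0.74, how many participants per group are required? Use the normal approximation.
n = 24 per group

Sample size formula (two-sample t-test, normal approximation):
n = 2 · ((z_{α/2} + z_β) / d)²

z_{α/2} = 2.576 (for α = 0.01, two-sided)
z_β = 0.643 (for power = 0.74)
d = 0.93

n = 2 · ((2.576 + 0.643) / 0.93)²
n = 2 · (3.461)²
n ≈ 23.96
Round up to the next whole number: n = 24 per group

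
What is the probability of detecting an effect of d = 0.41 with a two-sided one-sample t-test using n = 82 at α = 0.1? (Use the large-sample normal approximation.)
Power ≈ 0.98

Power calculation (one-sample t-test, normal approximation):
z_β = d · √n - z_{α/2}
z_β = 0.41 · √82 - 1.645
z_β = 0.41 · 9.055 - 1.645
z_β = 2.068

Power = Φ(z_β) = Φ(2.068) ≈ 0.981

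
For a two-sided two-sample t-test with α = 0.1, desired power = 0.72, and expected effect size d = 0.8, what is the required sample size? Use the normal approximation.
n = 16 per group

Sample size formula (two-sample t-test, normal approximation):
n = 2 · ((z_{α/2} + z_β) / d)²

z_{α/2} = 1.645 (for α = 0.1, two-sided)
z_β = 0.583 (for power = 0.72)
d = 0.8

n = 2 · ((1.645 + 0.583) / 0.8)²
n = 2 · (2.785)²
n ≈ 15.51
Round up to the next whole number: n = 16 per group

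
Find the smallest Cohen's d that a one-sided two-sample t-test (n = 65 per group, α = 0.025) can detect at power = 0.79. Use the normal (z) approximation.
d ≈ 0.49

Minimum detectable effect (two-sample t-test, normal approximation):
d = (z_α + z_β) / √(n/2)
d = (1.960 + 0.806) / √(65/2)
d = 2.766 / 5.701
d ≈ 0.49

By Cohen's convention (0.2 small / 0.5 medium / 0.8 large): small effect.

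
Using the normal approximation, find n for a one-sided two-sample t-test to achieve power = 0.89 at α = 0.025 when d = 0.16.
n = 794 per group

Sample size formula (two-sample t-test, normal approximation):
n = 2 · ((z_α + z_β) / d)²

z_α = 1.960 (for α = 0.025, one-sided)
z_β = 1.227 (for power = 0.89)
d = 0.16

n = 2 · ((1.960 + 1.227) / 0.16)²
n = 2 · (19.919)²
n ≈ 793.53
Round up to the next whole number: n = 794 per group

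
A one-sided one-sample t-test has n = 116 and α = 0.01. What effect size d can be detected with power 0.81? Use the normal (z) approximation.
d ≈ 0.30

Minimum detectable effect (one-sample t-test, normal approximation):
d = (z_α + z_β) / √n
d = (2.326 + 0.878) / √116
d = 3.204 / 10.770
d ≈ 0.30

By Cohen's convention (0.2 small / 0.5 medium / 0.8 large): small effect.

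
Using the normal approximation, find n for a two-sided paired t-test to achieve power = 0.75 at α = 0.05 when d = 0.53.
n = 25 pairs

Sample size formula (paired t-test, normal approximation):
n = ((z_{α/2} + z_β) / d)²

z_{α/2} = 1.960 (for α = 0.05, two-sided)
z_β = 0.674 (for power = 0.75)
d = 0.53

n = ((1.960 + 0.674) / 0.53)²
n = (4.970)²
n ≈ 24.70
Round up to the next whole number: n = 25 pairs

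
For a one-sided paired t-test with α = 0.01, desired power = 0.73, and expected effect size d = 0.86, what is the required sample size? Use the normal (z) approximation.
n = 12 pairs

Sample size formula (paired t-test, normal approximation):
n = ((z_α + z_β) / d)²

z_α = 2.326 (for α = 0.01, one-sided)
z_β = 0.613 (for power = 0.73)
d = 0.86

n = ((2.326 + 0.613) / 0.86)²
n = (3.417)²
n ≈ 11.68
Round up to the next whole number: n = 12 pairs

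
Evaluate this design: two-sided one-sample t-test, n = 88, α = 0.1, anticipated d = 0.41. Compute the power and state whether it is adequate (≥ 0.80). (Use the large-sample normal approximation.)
Power ≈ 0.99; the study is adequately powered (power ≥ 0.80)

Power calculation (one-sample t-test, normal approximation):
z_β = d · √n - z_{α/2}
z_β = 0.41 · √88 - 1.645
z_β = 0.41 · 9.381 - 1.645
z_β = 2.201

Power = Φ(z_β) = Φ(2.201) ≈ 0.986

Effect size d = 0.41 is small by Cohen's convention (0.2/0.5/0.8).

Threshold: power ≥ 0.80 is conventionally adequate.
Power ≈ 0.99 → the study is adequately powered (power ≥ 0.80).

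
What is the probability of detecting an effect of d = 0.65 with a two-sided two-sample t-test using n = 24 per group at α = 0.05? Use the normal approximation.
Power ≈ 0.61

Power calculation (two-sample t-test, normal approximation):
z_β = d · √(n/2) - z_{α/2}
z_β = 0.65 · √(24/2) - 1.960
z_β = 0.65 · 3.464 - 1.960
z_β = 0.292

Power = Φ(z_β) = Φ(0.292) ≈ 0.615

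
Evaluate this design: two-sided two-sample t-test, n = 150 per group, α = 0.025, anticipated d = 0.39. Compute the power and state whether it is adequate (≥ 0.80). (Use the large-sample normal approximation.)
Power ≈ 0.87; the study is adequately powered (power ≥ 0.80)

Power calculation (two-sample t-test, normal approximation):
z_β = d · √(n/2) - z_{α/2}
z_β = 0.39 · √(150/2) - 2.241
z_β = 0.39 · 8.660 - 2.241
z_β = 1.136

Power = Φ(z_β) = Φ(1.136) ≈ 0.872

Effect size d = 0.39 is small by Cohen's convention (0.2/0.5/0.8).

Threshold: power ≥ 0.80 is conventionally adequate.
Power ≈ 0.87 → the study is adequately powered (power ≥ 0.80).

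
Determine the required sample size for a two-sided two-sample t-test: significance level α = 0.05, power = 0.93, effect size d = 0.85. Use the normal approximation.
n = 33 per group

Sample size formula (two-sample t-test, normal approximation):
n = 2 · ((z_{α/2} + z_β) / d)²

z_{α/2} = 1.960 (for α = 0.05, two-sided)
z_β = 1.476 (for power = 0.93)
d = 0.85

n = 2 · ((1.960 + 1.476) / 0.85)²
n = 2 · (4.042)²
n ≈ 32.68
Round up to the next whole number: n = 33 per group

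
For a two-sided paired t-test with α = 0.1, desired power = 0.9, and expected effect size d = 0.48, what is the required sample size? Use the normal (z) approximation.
n = 38 pairs

Sample size formula (paired t-test, normal approximation):
n = ((z_{α/2} + z_β) / d)²

z_{α/2} = 1.645 (for α = 0.1, two-sided)
z_β = 1.282 (for power = 0.9)
d = 0.48

n = ((1.645 + 1.282) / 0.48)²
n = (6.098)²
n ≈ 37.19
Round up to the next whole number: n = 38 pairs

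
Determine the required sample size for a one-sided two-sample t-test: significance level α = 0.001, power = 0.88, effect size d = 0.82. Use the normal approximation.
n = 55 per group

Sample size formula (two-sample t-test, normal approximation):
n = 2 · ((z_α + z_β) / d)²

z_α = 3.090 (for α = 0.001, one-sided)
z_β = 1.175 (for power = 0.88)
d = 0.82

n = 2 · ((3.090 + 1.175) / 0.82)²
n = 2 · (5.201)²
n ≈ 54.10
Round up to the next whole number: n = 55 per group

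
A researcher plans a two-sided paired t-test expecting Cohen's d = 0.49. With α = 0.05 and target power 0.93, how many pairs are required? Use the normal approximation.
n = 50 pairs

Sample size formula (paired t-test, normal approximation):
n = ((z_{α/2} + z_β) / d)²

z_{α/2} = 1.960 (for α = 0.05, two-sided)
z_β = 1.476 (for power = 0.93)
d = 0.49

n = ((1.960 + 1.476) / 0.49)²
n = (7.012)²
n ≈ 49.17
Round up to the next whole number: n = 50 pairs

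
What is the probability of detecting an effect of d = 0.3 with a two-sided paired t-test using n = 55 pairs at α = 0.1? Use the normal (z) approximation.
Power ≈ 0.72

Power calculation (paired t-test, normal approximation):
z_β = d · √n - z_{α/2}
z_β = 0.3 · √55 - 1.645
z_β = 0.3 · 7.416 - 1.645
z_β = 0.580

Power = Φ(z_β) = Φ(0.580) ≈ 0.719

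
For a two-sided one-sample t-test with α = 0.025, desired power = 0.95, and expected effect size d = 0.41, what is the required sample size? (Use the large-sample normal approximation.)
n = 90

Sample size formula (one-sample t-test, normal approximation):
n = ((z_{α/2} + z_β) / d)²

z_{α/2} = 2.241 (for α = 0.025, two-sided)
z_β = 1.645 (for power = 0.95)
d = 0.41

n = ((2.241 + 1.645) / 0.41)²
n = (9.478)²
n ≈ 89.83
Round up to the next whole number: n = 90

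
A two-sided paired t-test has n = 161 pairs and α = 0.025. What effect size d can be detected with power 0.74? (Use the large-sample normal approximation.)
d ≈ 0.23

Minimum detectable effect (paired t-test, normal approximation):
d = (z_{α/2} + z_β) / √n
d = (2.241 + 0.643) / √161
d = 2.885 / 12.689
d ≈ 0.23

By Cohen's convention (0.2 small / 0.5 medium / 0.8 large): small effect.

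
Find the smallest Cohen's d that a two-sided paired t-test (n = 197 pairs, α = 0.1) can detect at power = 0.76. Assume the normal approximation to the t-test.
d ≈ 0.17

Minimum detectable effect (paired t-test, normal approximation):
d = (z_{α/2} + z_β) / √n
d = (1.645 + 0.706) / √197
d = 2.351 / 14.036
d ≈ 0.17

By Cohen's convention (0.2 small / 0.5 medium / 0.8 large): very small effect.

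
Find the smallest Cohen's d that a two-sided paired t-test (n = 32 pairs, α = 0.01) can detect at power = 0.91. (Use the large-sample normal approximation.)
d ≈ 0.69

Minimum detectable effect (paired t-test, normal approximation):
d = (z_{α/2} + z_β) / √n
d = (2.576 + 1.341) / √32
d = 3.917 / 5.657
d ≈ 0.69

By Cohen's convention (0.2 small / 0.5 medium / 0.8 large): medium effect.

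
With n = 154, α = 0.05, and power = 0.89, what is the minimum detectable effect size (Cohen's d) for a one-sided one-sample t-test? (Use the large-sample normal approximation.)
d ≈ 0.23

Minimum detectable effect (one-sample t-test, normal approximation):
d = (z_α + z_β) / √n
d = (1.645 + 1.227) / √154
d = 2.871 / 12.410
d ≈ 0.23

By Cohen's convention (0.2 small / 0.5 medium / 0.8 large): small effect.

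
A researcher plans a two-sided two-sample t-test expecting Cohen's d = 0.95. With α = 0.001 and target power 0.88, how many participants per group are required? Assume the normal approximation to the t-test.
n = 45 per group

Sample size formula (two-sample t-test, normal approximation):
n = 2 · ((z_{α/2} + z_β) / d)²

z_{α/2} = 3.291 (for α = 0.001, two-sided)
z_β = 1.175 (for power = 0.88)
d = 0.95

n = 2 · ((3.291 + 1.175) / 0.95)²
n = 2 · (4.701)²
n ≈ 44.20
Round up to the next whole number: n = 45 per group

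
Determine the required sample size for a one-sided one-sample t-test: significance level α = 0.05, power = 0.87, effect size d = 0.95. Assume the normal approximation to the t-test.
n = 9

Sample size formula (one-sample t-test, normal approximation):
n = ((z_α + z_β) / d)²

z_α = 1.645 (for α = 0.05, one-sided)
z_β = 1.126 (for power = 0.87)
d = 0.95

n = ((1.645 + 1.126) / 0.95)²
n = (2.917)²
n ≈ 8.51
Round up to the next whole number: n = 9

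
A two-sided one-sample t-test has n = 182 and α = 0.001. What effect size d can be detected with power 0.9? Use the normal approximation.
d ≈ 0.34

Minimum detectable effect (one-sample t-test, normal approximation):
d = (z_{α/2} + z_β) / √n
d = (3.291 + 1.282) / √182
d = 4.572 / 13.491
d ≈ 0.34

By Cohen's convention (0.2 small / 0.5 medium / 0.8 large): small effect.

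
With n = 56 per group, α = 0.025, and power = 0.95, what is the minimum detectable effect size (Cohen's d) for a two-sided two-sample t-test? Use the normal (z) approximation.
d ≈ 0.73

Minimum detectable effect (two-sample t-test, normal approximation):
d = (z_{α/2} + z_β) / √(n/2)
d = (2.241 + 1.645) / √(56/2)
d = 3.886 / 5.292
d ≈ 0.73

By Cohen's convention (0.2 small / 0.5 medium / 0.8 large): medium effect.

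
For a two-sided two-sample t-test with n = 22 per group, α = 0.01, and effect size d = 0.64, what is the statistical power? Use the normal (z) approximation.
Power ≈ 0.33

Power calculation (two-sample t-test, normal approximation):
z_β = d · √(n/2) - z_{α/2}
z_β = 0.64 · √(22/2) - 2.576
z_β = 0.64 · 3.317 - 2.576
z_β = -0.453

Power = Φ(z_β) = Φ(-0.453) ≈ 0.325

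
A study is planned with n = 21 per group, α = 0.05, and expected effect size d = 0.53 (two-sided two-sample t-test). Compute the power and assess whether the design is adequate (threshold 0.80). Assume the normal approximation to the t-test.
Power ≈ 0.40; the study is underpowered (power < 0.80)

Power calculation (two-sample t-test, normal approximation):
z_β = d · √(n/2) - z_{α/2}
z_β = 0.53 · √(21/2) - 1.960
z_β = 0.53 · 3.240 - 1.960
z_β = -0.243

Power = Φ(z_β) = Φ(-0.243) ≈ 0.404

Effect size d = 0.53 is medium by Cohen's convention (0.2/0.5/0.8).

Threshold: power ≥ 0.80 is conventionally adequate.
Power ≈ 0.40 → the study is underpowered (power < 0.80).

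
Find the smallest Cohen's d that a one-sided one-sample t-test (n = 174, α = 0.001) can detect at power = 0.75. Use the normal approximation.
d ≈ 0.29

Minimum detectable effect (one-sample t-test, normal approximation):
d = (z_α + z_β) / √n
d = (3.090 + 0.674) / √174
d = 3.765 / 13.191
d ≈ 0.29

By Cohen's convention (0.2 small / 0.5 medium / 0.8 large): small effect.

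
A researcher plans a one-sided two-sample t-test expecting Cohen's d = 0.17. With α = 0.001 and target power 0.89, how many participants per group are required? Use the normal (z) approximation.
n = 1290 per group

Sample size formula (two-sample t-test, normal approximation):
n = 2 · ((z_α + z_β) / d)²

z_α = 3.090 (for α = 0.001, one-sided)
z_β = 1.227 (for power = 0.89)
d = 0.17

n = 2 · ((3.090 + 1.227) / 0.17)²
n = 2 · (25.394)²
n ≈ 1289.71
Round up to the next whole number: n = 1290 per group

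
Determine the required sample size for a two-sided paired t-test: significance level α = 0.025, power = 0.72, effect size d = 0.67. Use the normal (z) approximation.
n = 18 pairs

Sample size formula (paired t-test, normal approximation):
n = ((z_{α/2} + z_β) / d)²

z_{α/2} = 2.241 (for α = 0.025, two-sided)
z_β = 0.583 (for power = 0.72)
d = 0.67

n = ((2.241 + 0.583) / 0.67)²
n = (4.215)²
n ≈ 17.77
Round up to the next whole number: n = 18 pairs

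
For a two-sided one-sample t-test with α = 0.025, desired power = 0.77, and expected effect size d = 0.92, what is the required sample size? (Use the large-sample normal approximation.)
n = 11

Sample size formula (one-sample t-test, normal approximation):
n = ((z_{α/2} + z_β) / d)²

z_{α/2} = 2.241 (for α = 0.025, two-sided)
z_β = 0.739 (for power = 0.77)
d = 0.92

n = ((2.241 + 0.739) / 0.92)²
n = (3.239)²
n ≈ 10.49
Round up to the next whole number: n = 11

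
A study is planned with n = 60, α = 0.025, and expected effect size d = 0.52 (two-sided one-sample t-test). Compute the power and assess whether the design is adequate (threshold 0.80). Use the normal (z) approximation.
Power ≈ 0.96; the study is adequately powered (power ≥ 0.80)

Power calculation (one-sample t-test, normal approximation):
z_β = d · √n - z_{α/2}
z_β = 0.52 · √60 - 2.241
z_β = 0.52 · 7.746 - 2.241
z_β = 1.786

Power = Φ(z_β) = Φ(1.786) ≈ 0.963

Effect size d = 0.52 is medium by Cohen's convention (0.2/0.5/0.8).

Threshold: power ≥ 0.80 is conventionally adequate.
Power ≈ 0.96 → the study is adequately powered (power ≥ 0.80).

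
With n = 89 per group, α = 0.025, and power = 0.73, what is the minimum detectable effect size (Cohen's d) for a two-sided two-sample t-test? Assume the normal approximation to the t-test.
d ≈ 0.43

Minimum detectable effect (two-sample t-test, normal approximation):
d = (z_{α/2} + z_β) / √(n/2)
d = (2.241 + 0.613) / √(89/2)
d = 2.854 / 6.671
d ≈ 0.43

By Cohen's convention (0.2 small / 0.5 medium / 0.8 large): small effect.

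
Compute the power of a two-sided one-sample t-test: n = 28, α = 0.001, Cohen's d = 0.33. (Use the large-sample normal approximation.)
Power ≈ 0.06

Power calculation (one-sample t-test, normal approximation):
z_β = d · √n - z_{α/2}
z_β = 0.33 · √28 - 3.291
z_β = 0.33 · 5.292 - 3.291
z_β = -1.544

Power = Φ(z_β) = Φ(-1.544) ≈ 0.061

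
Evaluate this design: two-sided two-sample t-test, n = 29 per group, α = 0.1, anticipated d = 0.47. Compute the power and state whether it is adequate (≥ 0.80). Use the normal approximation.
Power ≈ 0.56; the study is underpowered (power < 0.80)

Power calculation (two-sample t-test, normal approximation):
z_β = d · √(n/2) - z_{α/2}
z_β = 0.47 · √(29/2) - 1.645
z_β = 0.47 · 3.808 - 1.645
z_β = 0.145

Power = Φ(z_β) = Φ(0.145) ≈ 0.558

Effect size d = 0.47 is small by Cohen's convention (0.2/0.5/0.8).

Threshold: power ≥ 0.80 is conventionally adequate.
Power ≈ 0.56 → the study is underpowered (power < 0.80).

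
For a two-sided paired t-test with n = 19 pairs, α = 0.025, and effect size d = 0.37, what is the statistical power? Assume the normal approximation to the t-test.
Power ≈ 0.26

Power calculation (paired t-test, normal approximation):
z_β = d · √n - z_{α/2}
z_β = 0.37 · √19 - 2.241
z_β = 0.37 · 4.359 - 2.241
z_β = -0.629

Power = Φ(z_β) = Φ(-0.629) ≈ 0.265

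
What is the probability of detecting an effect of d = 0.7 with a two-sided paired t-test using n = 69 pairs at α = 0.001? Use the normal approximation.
Power ≈ 0.99

Power calculation (paired t-test, normal approximation):
z_β = d · √n - z_{α/2}
z_β = 0.7 · √69 - 3.291
z_β = 0.7 · 8.307 - 3.291
z_β = 2.524

Power = Φ(z_β) = Φ(2.524) ≈ 0.994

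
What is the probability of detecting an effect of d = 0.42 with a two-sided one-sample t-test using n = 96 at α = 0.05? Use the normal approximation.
Power ≈ 0.98

Power calculation (one-sample t-test, normal approximation):
z_β = d · √n - z_{α/2}
z_β = 0.42 · √96 - 1.960
z_β = 0.42 · 9.798 - 1.960
z_β = 2.155

Power = Φ(z_β) = Φ(2.155) ≈ 0.984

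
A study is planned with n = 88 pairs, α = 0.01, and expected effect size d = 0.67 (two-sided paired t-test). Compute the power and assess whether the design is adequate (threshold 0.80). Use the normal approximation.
Power ≈ 1.00; the study is adequately powered (power ≥ 0.80)

Power calculation (paired t-test, normal approximation):
z_β = d · √n - z_{α/2}
z_β = 0.67 · √88 - 2.576
z_β = 0.67 · 9.381 - 2.576
z_β = 3.709

Power = Φ(z_β) = Φ(3.709) ≈ 1.000

Effect size d = 0.67 is medium by Cohen's convention (0.2/0.5/0.8).

Threshold: power ≥ 0.80 is conventionally adequate.
Power ≈ 1.00 → the study is adequately powered (power ≥ 0.80).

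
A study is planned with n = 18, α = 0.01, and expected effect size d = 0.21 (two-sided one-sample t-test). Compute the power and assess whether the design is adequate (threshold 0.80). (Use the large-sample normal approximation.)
Power ≈ 0.05; the study is underpowered (power < 0.80)

Power calculation (one-sample t-test, normal approximation):
z_β = d · √n - z_{α/2}
z_β = 0.21 · √18 - 2.576
z_β = 0.21 · 4.243 - 2.576
z_β = -1.685

Power = Φ(z_β) = Φ(-1.685) ≈ 0.046

Effect size d = 0.21 is small by Cohen's convention (0.2/0.5/0.8).

Threshold: power ≥ 0.80 is conventionally adequate.
Power ≈ 0.05 → the study is underpowered (power < 0.80).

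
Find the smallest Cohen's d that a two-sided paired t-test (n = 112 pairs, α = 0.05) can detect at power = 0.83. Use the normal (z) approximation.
d ≈ 0.28

Minimum detectable effect (paired t-test, normal approximation):
d = (z_{α/2} + z_β) / √n
d = (1.960 + 0.954) / √112
d = 2.914 / 10.583
d ≈ 0.28

By Cohen's convention (0.2 small / 0.5 medium / 0.8 large): small effect.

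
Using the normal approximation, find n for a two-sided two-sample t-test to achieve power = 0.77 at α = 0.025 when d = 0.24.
n = 309 per group

Sample size formula (two-sample t-test, normal approximation):
n = 2 · ((z_{α/2} + z_β) / d)²

z_{α/2} = 2.241 (for α = 0.025, two-sided)
z_β = 0.739 (for power = 0.77)
d = 0.24

n = 2 · ((2.241 + 0.739) / 0.24)²
n = 2 · (12.417)²
n ≈ 308.36
Round up to the next whole number: n = 309 per group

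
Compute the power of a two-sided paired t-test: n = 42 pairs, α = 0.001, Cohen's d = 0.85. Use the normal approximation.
Power ≈ 0.99

Power calculation (paired t-test, normal approximation):
z_β = d · √n - z_{α/2}
z_β = 0.85 · √42 - 3.291
z_β = 0.85 · 6.481 - 3.291
z_β = 2.218

Power = Φ(z_β) = Φ(2.218) ≈ 0.987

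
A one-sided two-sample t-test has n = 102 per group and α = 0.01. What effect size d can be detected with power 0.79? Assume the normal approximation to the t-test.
d ≈ 0.44

Minimum detectable effect (two-sample t-test, normal approximation):
d = (z_α + z_β) / √(n/2)
d = (2.326 + 0.806) / √(102/2)
d = 3.133 / 7.141
d ≈ 0.44

By Cohen's convention (0.2 small / 0.5 medium / 0.8 large): small effect.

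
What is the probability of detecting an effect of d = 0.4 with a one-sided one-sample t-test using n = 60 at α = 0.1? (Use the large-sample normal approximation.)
Power ≈ 0.97

Power calculation (one-sample t-test, normal approximation):
z_β = d · √n - z_α
z_β = 0.4 · √60 - 1.282
z_β = 0.4 · 7.746 - 1.282
z_β = 1.817

Power = Φ(z_β) = Φ(1.817) ≈ 0.965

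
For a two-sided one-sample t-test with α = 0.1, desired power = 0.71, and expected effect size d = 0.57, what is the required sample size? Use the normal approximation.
n = 15

Sample size formula (one-sample t-test, normal approximation):
n = ((z_{α/2} + z_β) / d)²

z_{α/2} = 1.645 (for α = 0.1, two-sided)
z_β = 0.553 (for power = 0.71)
d = 0.57

n = ((1.645 + 0.553) / 0.57)²
n = (3.856)²
n ≈ 14.87
Round up to the next whole number: n = 15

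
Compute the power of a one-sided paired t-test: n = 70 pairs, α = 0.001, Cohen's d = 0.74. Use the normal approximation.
Power ≈ 1.00

Power calculation (paired t-test, normal approximation):
z_β = d · √n - z_α
z_β = 0.74 · √70 - 3.090
z_β = 0.74 · 8.367 - 3.090
z_β = 3.101

Power = Φ(z_β) = Φ(3.101) ≈ 0.999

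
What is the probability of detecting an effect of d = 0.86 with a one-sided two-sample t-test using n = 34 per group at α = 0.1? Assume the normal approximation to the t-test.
Power ≈ 0.99

Power calculation (two-sample t-test, normal approximation):
z_β = d · √(n/2) - z_α
z_β = 0.86 · √(34/2) - 1.282
z_β = 0.86 · 4.123 - 1.282
z_β = 2.264

Power = Φ(z_β) = Φ(2.264) ≈ 0.988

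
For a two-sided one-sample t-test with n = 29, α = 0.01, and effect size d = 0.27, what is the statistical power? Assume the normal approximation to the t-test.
Power ≈ 0.13

Power calculation (one-sample t-test, normal approximation):
z_β = d · √n - z_{α/2}
z_β = 0.27 · √29 - 2.576
z_β = 0.27 · 5.385 - 2.576
z_β = -1.122

Power = Φ(z_β) = Φ(-1.122) ≈ 0.131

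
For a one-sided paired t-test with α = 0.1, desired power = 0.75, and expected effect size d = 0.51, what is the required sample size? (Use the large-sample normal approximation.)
n = 15 pairs

Sample size formula (paired t-test, normal approximation):
n = ((z_α + z_β) / d)²

z_α = 1.282 (for α = 0.1, one-sided)
z_β = 0.674 (for power = 0.75)
d = 0.51

n = ((1.282 + 0.674) / 0.51)²
n = (3.835)²
n ≈ 14.71
Round up to the next whole number: n = 15 pairs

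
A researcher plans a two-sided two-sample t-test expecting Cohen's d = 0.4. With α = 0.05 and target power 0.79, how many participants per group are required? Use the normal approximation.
n = 96 per group

Sample size formula (two-sample t-test, normal approximation):
n = 2 · ((z_{α/2} + z_β) / d)²

z_{α/2} = 1.960 (for α = 0.05, two-sided)
z_β = 0.806 (for power = 0.79)
d = 0.4

n = 2 · ((1.960 + 0.806) / 0.4)²
n = 2 · (6.915)²
n ≈ 95.63
Round up to the next whole number: n = 96 per group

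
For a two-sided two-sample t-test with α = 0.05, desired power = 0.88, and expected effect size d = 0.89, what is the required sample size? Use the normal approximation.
n = 25 per group

Sample size formula (two-sample t-test, normal approximation):
n = 2 · ((z_{α/2} + z_β) / d)²

z_{α/2} = 1.960 (for α = 0.05, two-sided)
z_β = 1.175 (for power = 0.88)
d = 0.89

n = 2 · ((1.960 + 1.175) / 0.89)²
n = 2 · (3.522)²
n ≈ 24.81
Round up to the next whole number: n = 25 per group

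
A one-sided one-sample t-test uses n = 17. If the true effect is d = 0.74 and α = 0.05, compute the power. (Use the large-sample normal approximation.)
Power ≈ 0.92

Power calculation (one-sample t-test, normal approximation):
z_β = d · √n - z_α
z_β = 0.74 · √17 - 1.645
z_β = 0.74 · 4.123 - 1.645
z_β = 1.406

Power = Φ(z_β) = Φ(1.406) ≈ 0.920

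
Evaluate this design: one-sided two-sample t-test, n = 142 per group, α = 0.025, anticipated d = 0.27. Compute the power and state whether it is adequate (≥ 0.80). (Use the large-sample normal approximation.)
Power ≈ 0.62; the study is underpowered (power < 0.80)

Power calculation (two-sample t-test, normal approximation):
z_β = d · √(n/2) - z_α
z_β = 0.27 · √(142/2) - 1.960
z_β = 0.27 · 8.426 - 1.960
z_β = 0.315

Power = Φ(z_β) = Φ(0.315) ≈ 0.624

Effect size d = 0.27 is small by Cohen's convention (0.2/0.5/0.8).

Threshold: power ≥ 0.80 is conventionally adequate.
Power ≈ 0.62 → the study is underpowered (power < 0.80).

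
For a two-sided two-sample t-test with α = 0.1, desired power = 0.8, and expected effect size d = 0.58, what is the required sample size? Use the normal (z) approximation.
n = 37 per group

Sample size formula (two-sample t-test, normal approximation):
n = 2 · ((z_{α/2} + z_β) / d)²

z_{α/2} = 1.645 (for α = 0.1, two-sided)
z_β = 0.842 (for power = 0.8)
d = 0.58

n = 2 · ((1.645 + 0.842) / 0.58)²
n = 2 · (4.288)²
n ≈ 36.77
Round up to the next whole number: n = 37 per group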